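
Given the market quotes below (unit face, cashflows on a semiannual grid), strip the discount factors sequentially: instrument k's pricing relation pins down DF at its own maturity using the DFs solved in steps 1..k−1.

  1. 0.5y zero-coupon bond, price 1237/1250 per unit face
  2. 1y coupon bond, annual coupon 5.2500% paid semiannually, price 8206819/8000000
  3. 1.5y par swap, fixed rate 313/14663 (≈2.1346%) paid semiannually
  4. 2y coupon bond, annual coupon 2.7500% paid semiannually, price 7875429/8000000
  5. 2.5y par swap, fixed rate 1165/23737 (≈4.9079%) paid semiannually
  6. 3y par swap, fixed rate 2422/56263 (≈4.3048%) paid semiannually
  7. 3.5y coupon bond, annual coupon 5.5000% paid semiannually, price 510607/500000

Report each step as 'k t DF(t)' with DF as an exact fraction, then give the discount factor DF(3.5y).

step 1 [0.5y] zero: DF = P = 1237/1250 ≈ 0.989600
step 2 [1y] bond c/2=21/800: DF=(8206819/8000000 − 21/800·(0.989600))/(1+21/800) = 9743/10000 ≈ 0.974300
step 3 [1.5y] swap r/2=313/29326: DF=(1 − 313/29326·(0.989600+0.974300))/(1+313/29326) = 9687/10000 ≈ 0.968700
step 4 [2y] bond c/2=11/800: DF=(7875429/8000000 − 11/800·(0.989600+0.974300+0.968700))/(1+11/800) = 9313/10000 ≈ 0.931300
step 5 [2.5y] swap r/2=1165/47474: DF=(1 − 1165/47474·(0.989600+0.974300+0.968700+0.931300))/(1+1165/47474) = 1767/2000 ≈ 0.883500
step 6 [3y] swap r/2=1211/56263: DF=(1 − 1211/56263·(0.989600+0.974300+0.968700+0.931300+0.883500))/(1+1211/56263) = 8789/10000 ≈ 0.878900
step 7 [3.5y] bond c/2=11/400: DF=(510607/500000 − 11/400·(0.989600+0.974300+0.968700+0.931300+0.883500+0.878900))/(1+11/400) = 8433/10000 ≈ 0.843300

1 1/2 1237/1250
2 1 9743/10000
3 3/2 9687/10000
4 2 9313/10000
5 5/2 1767/2000
6 3 8789/10000
7 7/2 8433/10000
DF(3.5y) = 8433/10000 ≈ 0.843300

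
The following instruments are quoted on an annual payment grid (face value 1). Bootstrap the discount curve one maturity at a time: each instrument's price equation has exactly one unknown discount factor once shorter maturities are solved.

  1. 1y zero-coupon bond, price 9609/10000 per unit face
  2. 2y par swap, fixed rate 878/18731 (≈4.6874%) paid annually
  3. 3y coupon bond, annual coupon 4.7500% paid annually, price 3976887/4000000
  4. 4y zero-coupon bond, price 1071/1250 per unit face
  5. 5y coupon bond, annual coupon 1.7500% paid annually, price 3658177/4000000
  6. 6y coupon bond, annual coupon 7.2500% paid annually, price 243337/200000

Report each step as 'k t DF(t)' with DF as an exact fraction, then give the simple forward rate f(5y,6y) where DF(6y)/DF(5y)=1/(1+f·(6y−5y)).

step 1 [1y] zero: DF = P = 9609/10000 ≈ 0.960900
step 2 [2y] swap r/1=878/18731: DF=(1 − 878/18731·(0.960900))/(1+878/18731) = 4561/5000 ≈ 0.912200
step 3 [3y] bond c/1=19/400: DF=(3976887/4000000 − 19/400·(0.960900+0.912200))/(1+19/400) = 4321/5000 ≈ 0.864200
step 4 [4y] zero: DF = P = 1071/1250 ≈ 0.856800
step 5 [5y] bond c/1=7/400: DF=(3658177/4000000 − 7/400·(0.960900+0.912200+0.864200+0.856800))/(1+7/400) = 837/1000 ≈ 0.837000
step 6 [6y] bond c/1=29/400: DF=(243337/200000 − 29/400·(0.960900+0.912200+0.864200+0.856800+0.837000))/(1+29/400) = 8349/10000 ≈ 0.834900

1 1 9609/10000
2 2 4561/5000
3 3 4321/5000
4 4 1071/1250
5 5 837/1000
6 6 8349/10000
f(5y,6y) = ((837/1000)/(8349/10000) − 1)/(1) = 7/2783 ≈ 0.2515%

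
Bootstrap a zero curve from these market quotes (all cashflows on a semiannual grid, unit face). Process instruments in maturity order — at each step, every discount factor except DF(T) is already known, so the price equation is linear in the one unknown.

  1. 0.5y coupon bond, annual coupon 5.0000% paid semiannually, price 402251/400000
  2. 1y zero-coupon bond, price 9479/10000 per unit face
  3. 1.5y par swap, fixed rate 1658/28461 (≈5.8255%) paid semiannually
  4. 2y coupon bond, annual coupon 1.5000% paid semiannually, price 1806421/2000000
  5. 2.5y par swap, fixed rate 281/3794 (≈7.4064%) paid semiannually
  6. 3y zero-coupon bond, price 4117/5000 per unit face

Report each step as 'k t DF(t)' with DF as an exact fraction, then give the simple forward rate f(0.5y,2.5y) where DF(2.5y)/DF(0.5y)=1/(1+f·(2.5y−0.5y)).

1 1/2 9811/10000
2 1 9479/10000
3 3/2 9171/10000
4 2 8753/10000
5 5/2 4157/5000
6 3 4117/5000
f(0.5y,2.5y) = ((9811/10000)/(4157/5000) − 1)/(2) = 1497/16628 ≈ 9.0029%

step 1 [0.5y] bond c/2=1/40: DF=(402251/400000 − 1/40·(0))/(1+1/40) = 9811/10000 ≈ 0.981100
step 2 [1y] zero: DF = P = 9479/10000 ≈ 0.947900
step 3 [1.5y] swap r/2=829/28461: DF=(1 − 829/28461·(0.981100+0.947900))/(1+829/28461) = 9171/10000 ≈ 0.917100
step 4 [2y] bond c/2=3/400: DF=(1806421/2000000 − 3/400·(0.981100+0.947900+0.917100))/(1+3/400) = 8753/10000 ≈ 0.875300
step 5 [2.5y] swap r/2=281/7588: DF=(1 − 281/7588·(0.981100+0.947900+0.917100+0.875300))/(1+281/7588) = 4157/5000 ≈ 0.831400
step 6 [3y] zero: DF = P = 4117/5000 ≈ 0.823400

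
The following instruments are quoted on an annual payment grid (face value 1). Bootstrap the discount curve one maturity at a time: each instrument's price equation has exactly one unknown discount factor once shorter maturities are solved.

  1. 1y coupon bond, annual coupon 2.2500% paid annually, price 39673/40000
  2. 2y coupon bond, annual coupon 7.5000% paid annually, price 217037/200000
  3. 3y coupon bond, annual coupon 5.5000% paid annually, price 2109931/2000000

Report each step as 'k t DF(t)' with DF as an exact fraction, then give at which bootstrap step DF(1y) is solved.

step 1 [1y] bond c/1=9/400: DF=(39673/40000 − 9/400·(0))/(1+9/400) = 97/100 ≈ 0.970000
step 2 [2y] bond c/1=3/40: DF=(217037/200000 − 3/40·(0.970000))/(1+3/40) = 4709/5000 ≈ 0.941800
step 3 [3y] bond c/1=11/200: DF=(2109931/2000000 − 11/200·(0.970000+0.941800))/(1+11/200) = 9003/10000 ≈ 0.900300

1 1 97/100
2 2 4709/5000
3 3 9003/10000
DF(1y) is solved at step 1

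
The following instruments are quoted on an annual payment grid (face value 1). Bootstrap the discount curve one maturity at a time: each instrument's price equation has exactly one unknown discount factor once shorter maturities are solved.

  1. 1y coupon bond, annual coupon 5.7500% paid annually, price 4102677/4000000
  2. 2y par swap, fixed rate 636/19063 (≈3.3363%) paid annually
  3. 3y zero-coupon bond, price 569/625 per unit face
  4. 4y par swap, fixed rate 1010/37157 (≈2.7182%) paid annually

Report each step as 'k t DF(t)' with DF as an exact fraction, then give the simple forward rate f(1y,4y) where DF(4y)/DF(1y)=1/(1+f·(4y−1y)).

1 1 9699/10000
2 2 2341/2500
3 3 569/625
4 4 899/1000
f(1y,4y) = ((9699/10000)/(899/1000) − 1)/(3) = 709/26970 ≈ 2.6288%

step 1 [1y] bond c/1=23/400: DF=(4102677/4000000 − 23/400·(0))/(1+23/400) = 9699/10000 ≈ 0.969900
step 2 [2y] swap r/1=636/19063: DF=(1 − 636/19063·(0.969900))/(1+636/19063) = 2341/2500 ≈ 0.936400
step 3 [3y] zero: DF = P = 569/625 ≈ 0.910400
step 4 [4y] swap r/1=1010/37157: DF=(1 − 1010/37157·(0.969900+0.936400+0.910400))/(1+1010/37157) = 899/1000 ≈ 0.899000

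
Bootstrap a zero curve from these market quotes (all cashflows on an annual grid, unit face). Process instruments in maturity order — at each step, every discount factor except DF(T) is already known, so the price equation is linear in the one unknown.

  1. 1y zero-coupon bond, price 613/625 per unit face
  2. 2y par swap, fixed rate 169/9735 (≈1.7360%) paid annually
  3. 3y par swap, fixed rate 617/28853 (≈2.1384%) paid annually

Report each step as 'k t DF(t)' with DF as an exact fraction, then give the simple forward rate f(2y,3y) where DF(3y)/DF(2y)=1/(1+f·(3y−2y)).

1 1 613/625
2 2 4831/5000
3 3 9383/10000
f(2y,3y) = ((4831/5000)/(9383/10000) − 1)/(1) = 279/9383 ≈ 2.9735%

step 1 [1y] zero: DF = P = 613/625 ≈ 0.980800
step 2 [2y] swap r/1=169/9735: DF=(1 − 169/9735·(0.980800))/(1+169/9735) = 4831/5000 ≈ 0.966200
step 3 [3y] swap r/1=617/28853: DF=(1 − 617/28853·(0.980800+0.966200))/(1+617/28853) = 9383/10000 ≈ 0.938300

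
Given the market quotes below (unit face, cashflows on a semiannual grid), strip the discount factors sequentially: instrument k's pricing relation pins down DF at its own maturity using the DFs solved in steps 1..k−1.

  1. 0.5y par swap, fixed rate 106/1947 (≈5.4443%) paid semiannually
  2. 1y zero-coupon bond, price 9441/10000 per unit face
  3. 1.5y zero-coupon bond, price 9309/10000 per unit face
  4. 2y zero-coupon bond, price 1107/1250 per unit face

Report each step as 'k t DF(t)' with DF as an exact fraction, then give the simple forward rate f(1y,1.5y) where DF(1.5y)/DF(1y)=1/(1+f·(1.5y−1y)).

step 1 [0.5y] swap r/2=53/1947: DF=(1 − 53/1947·(0))/(1+53/1947) = 1947/2000 ≈ 0.973500
step 2 [1y] zero: DF = P = 9441/10000 ≈ 0.944100
step 3 [1.5y] zero: DF = P = 9309/10000 ≈ 0.930900
step 4 [2y] zero: DF = P = 1107/1250 ≈ 0.885600

1 1/2 1947/2000
2 1 9441/10000
3 3/2 9309/10000
4 2 1107/1250
f(1y,1.5y) = ((9441/10000)/(9309/10000) − 1)/(1/2) = 88/3103 ≈ 2.8360%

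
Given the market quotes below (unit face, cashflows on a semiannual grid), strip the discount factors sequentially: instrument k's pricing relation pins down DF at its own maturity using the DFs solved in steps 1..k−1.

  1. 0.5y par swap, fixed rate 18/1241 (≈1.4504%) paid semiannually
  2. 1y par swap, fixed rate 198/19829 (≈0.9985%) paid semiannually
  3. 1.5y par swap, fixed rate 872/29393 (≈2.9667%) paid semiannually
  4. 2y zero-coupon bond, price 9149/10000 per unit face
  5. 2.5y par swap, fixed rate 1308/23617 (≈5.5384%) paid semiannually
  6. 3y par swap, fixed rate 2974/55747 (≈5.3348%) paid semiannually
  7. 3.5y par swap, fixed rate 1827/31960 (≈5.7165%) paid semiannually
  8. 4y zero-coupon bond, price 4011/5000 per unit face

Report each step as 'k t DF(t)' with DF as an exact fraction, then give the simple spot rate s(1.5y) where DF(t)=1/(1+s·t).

1 1/2 1241/1250
2 1 9901/10000
3 3/2 2391/2500
4 2 9149/10000
5 5/2 2173/2500
6 3 8513/10000
7 7/2 8173/10000
8 4 4011/5000
s(1.5y) = (1/(2391/2500) − 1)/(3/2) = 218/7173 ≈ 3.0392%

step 1 [0.5y] swap r/2=9/1241: DF=(1 − 9/1241·(0))/(1+9/1241) = 1241/1250 ≈ 0.992800
step 2 [1y] swap r/2=99/19829: DF=(1 − 99/19829·(0.992800))/(1+99/19829) = 9901/10000 ≈ 0.990100
step 3 [1.5y] swap r/2=436/29393: DF=(1 − 436/29393·(0.992800+0.990100))/(1+436/29393) = 2391/2500 ≈ 0.956400
step 4 [2y] zero: DF = P = 9149/10000 ≈ 0.914900
step 5 [2.5y] swap r/2=654/23617: DF=(1 − 654/23617·(0.992800+0.990100+0.956400+0.914900))/(1+654/23617) = 2173/2500 ≈ 0.869200
step 6 [3y] swap r/2=1487/55747: DF=(1 − 1487/55747·(0.992800+0.990100+0.956400+0.914900+0.869200))/(1+1487/55747) = 8513/10000 ≈ 0.851300
step 7 [3.5y] swap r/2=1827/63920: DF=(1 − 1827/63920·(0.992800+0.990100+0.956400+0.914900+0.869200+0.851300))/(1+1827/63920) = 8173/10000 ≈ 0.817300
step 8 [4y] zero: DF = P = 4011/5000 ≈ 0.802200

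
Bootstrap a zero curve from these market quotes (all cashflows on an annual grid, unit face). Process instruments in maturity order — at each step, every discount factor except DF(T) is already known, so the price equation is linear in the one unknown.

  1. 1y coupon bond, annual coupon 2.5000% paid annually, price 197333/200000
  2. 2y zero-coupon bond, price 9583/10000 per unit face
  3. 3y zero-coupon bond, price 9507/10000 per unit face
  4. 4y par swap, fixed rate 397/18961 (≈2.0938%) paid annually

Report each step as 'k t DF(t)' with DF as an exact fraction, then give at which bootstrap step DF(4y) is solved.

1 1 4813/5000
2 2 9583/10000
3 3 9507/10000
4 4 4603/5000
DF(4y) is solved at step 4

step 1 [1y] bond c/1=1/40: DF=(197333/200000 − 1/40·(0))/(1+1/40) = 4813/5000 ≈ 0.962600
step 2 [2y] zero: DF = P = 9583/10000 ≈ 0.958300
step 3 [3y] zero: DF = P = 9507/10000 ≈ 0.950700
step 4 [4y] swap r/1=397/18961: DF=(1 − 397/18961·(0.962600+0.958300+0.950700))/(1+397/18961) = 4603/5000 ≈ 0.920600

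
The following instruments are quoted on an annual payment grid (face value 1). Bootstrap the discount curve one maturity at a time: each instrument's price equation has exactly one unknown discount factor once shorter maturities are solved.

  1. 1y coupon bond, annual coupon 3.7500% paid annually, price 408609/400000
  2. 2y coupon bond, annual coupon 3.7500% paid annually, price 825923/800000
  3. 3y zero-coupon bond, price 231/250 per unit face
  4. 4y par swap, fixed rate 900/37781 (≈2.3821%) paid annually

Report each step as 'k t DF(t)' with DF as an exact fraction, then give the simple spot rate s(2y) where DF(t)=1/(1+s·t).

1 1 4923/5000
2 2 1919/2000
3 3 231/250
4 4 91/100
s(2y) = (1/(1919/2000) − 1)/(2) = 81/3838 ≈ 2.1105%

step 1 [1y] bond c/1=3/80: DF=(408609/400000 − 3/80·(0))/(1+3/80) = 4923/5000 ≈ 0.984600
step 2 [2y] bond c/1=3/80: DF=(825923/800000 − 3/80·(0.984600))/(1+3/80) = 1919/2000 ≈ 0.959500
step 3 [3y] zero: DF = P = 231/250 ≈ 0.924000
step 4 [4y] swap r/1=900/37781: DF=(1 − 900/37781·(0.984600+0.959500+0.924000))/(1+900/37781) = 91/100 ≈ 0.910000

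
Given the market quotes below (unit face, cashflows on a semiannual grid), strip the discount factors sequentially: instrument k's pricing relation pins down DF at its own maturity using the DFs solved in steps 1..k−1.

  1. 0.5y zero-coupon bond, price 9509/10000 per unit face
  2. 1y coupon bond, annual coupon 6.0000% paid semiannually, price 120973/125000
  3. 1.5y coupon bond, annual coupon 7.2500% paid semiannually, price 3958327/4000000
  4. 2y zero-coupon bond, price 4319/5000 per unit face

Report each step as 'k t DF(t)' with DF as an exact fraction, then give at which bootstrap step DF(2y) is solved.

step 1 [0.5y] zero: DF = P = 9509/10000 ≈ 0.950900
step 2 [1y] bond c/2=3/100: DF=(120973/125000 − 3/100·(0.950900))/(1+3/100) = 9119/10000 ≈ 0.911900
step 3 [1.5y] bond c/2=29/800: DF=(3958327/4000000 − 29/800·(0.950900+0.911900))/(1+29/800) = 4449/5000 ≈ 0.889800
step 4 [2y] zero: DF = P = 4319/5000 ≈ 0.863800

1 1/2 9509/10000
2 1 9119/10000
3 3/2 4449/5000
4 2 4319/5000
DF(2y) is solved at step 4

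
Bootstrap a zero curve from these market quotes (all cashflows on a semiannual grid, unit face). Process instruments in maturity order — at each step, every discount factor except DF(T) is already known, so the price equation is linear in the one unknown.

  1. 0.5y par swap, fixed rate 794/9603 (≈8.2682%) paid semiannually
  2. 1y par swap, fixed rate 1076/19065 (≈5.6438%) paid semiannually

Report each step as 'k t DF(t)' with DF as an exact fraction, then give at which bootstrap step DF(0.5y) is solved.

1 1/2 9603/10000
2 1 4731/5000
DF(0.5y) is solved at step 1

step 1 [0.5y] swap r/2=397/9603: DF=(1 − 397/9603·(0))/(1+397/9603) = 9603/10000 ≈ 0.960300
step 2 [1y] swap r/2=538/19065: DF=(1 − 538/19065·(0.960300))/(1+538/19065) = 4731/5000 ≈ 0.946200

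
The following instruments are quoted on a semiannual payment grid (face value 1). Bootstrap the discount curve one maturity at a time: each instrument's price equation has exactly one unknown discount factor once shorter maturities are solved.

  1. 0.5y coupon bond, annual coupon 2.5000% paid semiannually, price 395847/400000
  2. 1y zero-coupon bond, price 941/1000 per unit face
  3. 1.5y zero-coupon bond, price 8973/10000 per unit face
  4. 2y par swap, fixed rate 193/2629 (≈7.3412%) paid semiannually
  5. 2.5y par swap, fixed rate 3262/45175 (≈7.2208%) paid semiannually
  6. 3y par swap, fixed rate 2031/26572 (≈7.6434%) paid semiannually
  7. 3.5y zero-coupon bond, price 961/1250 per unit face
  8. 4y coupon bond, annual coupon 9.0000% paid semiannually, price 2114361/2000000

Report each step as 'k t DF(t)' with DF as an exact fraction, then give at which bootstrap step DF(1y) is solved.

1 1/2 4887/5000
2 1 941/1000
3 3/2 8973/10000
4 2 8649/10000
5 5/2 8369/10000
6 3 7969/10000
7 7/2 961/1250
8 4 7497/10000
DF(1y) is solved at step 2

step 1 [0.5y] bond c/2=1/80: DF=(395847/400000 − 1/80·(0))/(1+1/80) = 4887/5000 ≈ 0.977400
step 2 [1y] zero: DF = P = 941/1000 ≈ 0.941000
step 3 [1.5y] zero: DF = P = 8973/10000 ≈ 0.897300
step 4 [2y] swap r/2=193/5258: DF=(1 − 193/5258·(0.977400+0.941000+0.897300))/(1+193/5258) = 8649/10000 ≈ 0.864900
step 5 [2.5y] swap r/2=1631/45175: DF=(1 − 1631/45175·(0.977400+0.941000+0.897300+0.864900))/(1+1631/45175) = 8369/10000 ≈ 0.836900
step 6 [3y] swap r/2=2031/53144: DF=(1 − 2031/53144·(0.977400+0.941000+0.897300+0.864900+0.836900))/(1+2031/53144) = 7969/10000 ≈ 0.796900
step 7 [3.5y] zero: DF = P = 961/1250 ≈ 0.768800
step 8 [4y] bond c/2=9/200: DF=(2114361/2000000 − 9/200·(0.977400+0.941000+0.897300+0.864900+0.836900+0.796900+0.768800))/(1+9/200) = 7497/10000 ≈ 0.749700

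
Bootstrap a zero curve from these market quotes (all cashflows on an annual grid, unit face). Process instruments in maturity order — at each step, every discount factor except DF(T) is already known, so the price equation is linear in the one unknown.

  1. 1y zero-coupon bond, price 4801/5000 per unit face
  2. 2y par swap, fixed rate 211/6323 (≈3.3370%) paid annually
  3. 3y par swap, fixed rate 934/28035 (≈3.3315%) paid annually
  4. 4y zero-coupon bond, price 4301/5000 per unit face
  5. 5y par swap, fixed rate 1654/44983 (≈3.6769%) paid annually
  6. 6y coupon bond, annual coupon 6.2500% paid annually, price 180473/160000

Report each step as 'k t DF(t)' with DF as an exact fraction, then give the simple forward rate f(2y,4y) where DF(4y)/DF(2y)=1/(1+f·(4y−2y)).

step 1 [1y] zero: DF = P = 4801/5000 ≈ 0.960200
step 2 [2y] swap r/1=211/6323: DF=(1 − 211/6323·(0.960200))/(1+211/6323) = 9367/10000 ≈ 0.936700
step 3 [3y] swap r/1=934/28035: DF=(1 − 934/28035·(0.960200+0.936700))/(1+934/28035) = 4533/5000 ≈ 0.906600
step 4 [4y] zero: DF = P = 4301/5000 ≈ 0.860200
step 5 [5y] swap r/1=1654/44983: DF=(1 − 1654/44983·(0.960200+0.936700+0.906600+0.860200))/(1+1654/44983) = 4173/5000 ≈ 0.834600
step 6 [6y] bond c/1=1/16: DF=(180473/160000 − 1/16·(0.960200+0.936700+0.906600+0.860200+0.834600))/(1+1/16) = 797/1000 ≈ 0.797000

1 1 4801/5000
2 2 9367/10000
3 3 4533/5000
4 4 4301/5000
5 5 4173/5000
6 6 797/1000
f(2y,4y) = ((9367/10000)/(4301/5000) − 1)/(2) = 45/1012 ≈ 4.4466%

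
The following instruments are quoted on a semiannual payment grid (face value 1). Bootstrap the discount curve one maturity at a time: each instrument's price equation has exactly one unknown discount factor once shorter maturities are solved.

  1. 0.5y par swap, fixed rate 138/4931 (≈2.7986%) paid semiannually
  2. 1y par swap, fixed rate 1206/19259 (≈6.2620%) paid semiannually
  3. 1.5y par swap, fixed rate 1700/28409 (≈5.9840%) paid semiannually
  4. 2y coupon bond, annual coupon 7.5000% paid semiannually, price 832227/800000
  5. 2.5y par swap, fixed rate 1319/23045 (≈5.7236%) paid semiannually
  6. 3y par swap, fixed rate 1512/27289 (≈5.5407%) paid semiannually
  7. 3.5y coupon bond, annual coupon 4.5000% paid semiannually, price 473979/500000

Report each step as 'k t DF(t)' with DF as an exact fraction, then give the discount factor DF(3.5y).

step 1 [0.5y] swap r/2=69/4931: DF=(1 − 69/4931·(0))/(1+69/4931) = 4931/5000 ≈ 0.986200
step 2 [1y] swap r/2=603/19259: DF=(1 − 603/19259·(0.986200))/(1+603/19259) = 9397/10000 ≈ 0.939700
step 3 [1.5y] swap r/2=850/28409: DF=(1 − 850/28409·(0.986200+0.939700))/(1+850/28409) = 183/200 ≈ 0.915000
step 4 [2y] bond c/2=3/80: DF=(832227/800000 − 3/80·(0.986200+0.939700+0.915000))/(1+3/80) = 9/10 ≈ 0.900000
step 5 [2.5y] swap r/2=1319/46090: DF=(1 − 1319/46090·(0.986200+0.939700+0.915000+0.900000))/(1+1319/46090) = 8681/10000 ≈ 0.868100
step 6 [3y] swap r/2=756/27289: DF=(1 − 756/27289·(0.986200+0.939700+0.915000+0.900000+0.868100))/(1+756/27289) = 1061/1250 ≈ 0.848800
step 7 [3.5y] bond c/2=9/400: DF=(473979/500000 − 9/400·(0.986200+0.939700+0.915000+0.900000+0.868100+0.848800))/(1+9/400) = 807/1000 ≈ 0.807000

1 1/2 4931/5000
2 1 9397/10000
3 3/2 183/200
4 2 9/10
5 5/2 8681/10000
6 3 1061/1250
7 7/2 807/1000
DF(3.5y) = 807/1000 ≈ 0.807000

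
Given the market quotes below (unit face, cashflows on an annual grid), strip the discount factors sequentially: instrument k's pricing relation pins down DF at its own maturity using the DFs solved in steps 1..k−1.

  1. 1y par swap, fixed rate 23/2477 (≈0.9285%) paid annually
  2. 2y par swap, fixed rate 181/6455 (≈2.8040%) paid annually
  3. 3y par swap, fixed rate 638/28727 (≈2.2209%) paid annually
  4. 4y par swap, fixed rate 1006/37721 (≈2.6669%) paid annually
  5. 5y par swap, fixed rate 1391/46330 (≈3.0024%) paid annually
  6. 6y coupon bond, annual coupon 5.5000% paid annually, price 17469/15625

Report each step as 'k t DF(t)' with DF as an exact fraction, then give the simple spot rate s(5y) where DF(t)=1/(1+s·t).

1 1 2477/2500
2 2 9457/10000
3 3 4681/5000
4 4 4497/5000
5 5 8609/10000
6 6 4091/5000
s(5y) = (1/(8609/10000) − 1)/(5) = 1391/43045 ≈ 3.2315%

step 1 [1y] swap r/1=23/2477: DF=(1 − 23/2477·(0))/(1+23/2477) = 2477/2500 ≈ 0.990800
step 2 [2y] swap r/1=181/6455: DF=(1 − 181/6455·(0.990800))/(1+181/6455) = 9457/10000 ≈ 0.945700
step 3 [3y] swap r/1=638/28727: DF=(1 − 638/28727·(0.990800+0.945700))/(1+638/28727) = 4681/5000 ≈ 0.936200
step 4 [4y] swap r/1=1006/37721: DF=(1 − 1006/37721·(0.990800+0.945700+0.936200))/(1+1006/37721) = 4497/5000 ≈ 0.899400
step 5 [5y] swap r/1=1391/46330: DF=(1 − 1391/46330·(0.990800+0.945700+0.936200+0.899400))/(1+1391/46330) = 8609/10000 ≈ 0.860900
step 6 [6y] bond c/1=11/200: DF=(17469/15625 − 11/200·(0.990800+0.945700+0.936200+0.899400+0.860900))/(1+11/200) = 4091/5000 ≈ 0.818200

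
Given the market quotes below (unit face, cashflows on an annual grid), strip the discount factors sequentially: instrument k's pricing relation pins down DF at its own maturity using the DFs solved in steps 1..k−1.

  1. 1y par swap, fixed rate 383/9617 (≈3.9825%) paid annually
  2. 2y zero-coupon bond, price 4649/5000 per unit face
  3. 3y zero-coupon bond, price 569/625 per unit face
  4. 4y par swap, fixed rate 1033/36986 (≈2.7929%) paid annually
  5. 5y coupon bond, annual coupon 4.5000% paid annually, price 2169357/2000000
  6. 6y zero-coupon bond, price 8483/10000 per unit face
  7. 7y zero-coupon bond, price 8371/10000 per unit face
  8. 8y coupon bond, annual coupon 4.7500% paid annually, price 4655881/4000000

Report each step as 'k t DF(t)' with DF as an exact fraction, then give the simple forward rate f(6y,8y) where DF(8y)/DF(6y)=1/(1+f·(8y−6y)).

1 1 9617/10000
2 2 4649/5000
3 3 569/625
4 4 8967/10000
5 5 8787/10000
6 6 8483/10000
7 7 8371/10000
8 8 517/625
f(6y,8y) = ((8483/10000)/(517/625) − 1)/(2) = 211/16544 ≈ 1.2754%

step 1 [1y] swap r/1=383/9617: DF=(1 − 383/9617·(0))/(1+383/9617) = 9617/10000 ≈ 0.961700
step 2 [2y] zero: DF = P = 4649/5000 ≈ 0.929800
step 3 [3y] zero: DF = P = 569/625 ≈ 0.910400
step 4 [4y] swap r/1=1033/36986: DF=(1 − 1033/36986·(0.961700+0.929800+0.910400))/(1+1033/36986) = 8967/10000 ≈ 0.896700
step 5 [5y] bond c/1=9/200: DF=(2169357/2000000 − 9/200·(0.961700+0.929800+0.910400+0.896700))/(1+9/200) = 8787/10000 ≈ 0.878700
step 6 [6y] zero: DF = P = 8483/10000 ≈ 0.848300
step 7 [7y] zero: DF = P = 8371/10000 ≈ 0.837100
step 8 [8y] bond c/1=19/400: DF=(4655881/4000000 − 19/400·(0.961700+0.929800+0.910400+0.896700+0.878700+0.848300+0.837100))/(1+19/400) = 517/625 ≈ 0.827200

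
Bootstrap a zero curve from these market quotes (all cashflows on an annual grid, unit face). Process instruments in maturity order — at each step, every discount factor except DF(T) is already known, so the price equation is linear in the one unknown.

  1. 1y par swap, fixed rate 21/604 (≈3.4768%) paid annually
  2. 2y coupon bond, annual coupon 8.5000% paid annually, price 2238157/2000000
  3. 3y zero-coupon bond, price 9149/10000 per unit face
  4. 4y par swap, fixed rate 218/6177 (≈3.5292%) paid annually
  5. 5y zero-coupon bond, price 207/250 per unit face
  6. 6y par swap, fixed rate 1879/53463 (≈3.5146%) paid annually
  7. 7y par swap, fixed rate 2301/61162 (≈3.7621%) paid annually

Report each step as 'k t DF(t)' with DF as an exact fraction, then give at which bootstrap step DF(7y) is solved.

1 1 604/625
2 2 9557/10000
3 3 9149/10000
4 4 2173/2500
5 5 207/250
6 6 8121/10000
7 7 7699/10000
DF(7y) is solved at step 7

step 1 [1y] swap r/1=21/604: DF=(1 − 21/604·(0))/(1+21/604) = 604/625 ≈ 0.966400
step 2 [2y] bond c/1=17/200: DF=(2238157/2000000 − 17/200·(0.966400))/(1+17/200) = 9557/10000 ≈ 0.955700
step 3 [3y] zero: DF = P = 9149/10000 ≈ 0.914900
step 4 [4y] swap r/1=218/6177: DF=(1 − 218/6177·(0.966400+0.955700+0.914900))/(1+218/6177) = 2173/2500 ≈ 0.869200
step 5 [5y] zero: DF = P = 207/250 ≈ 0.828000
step 6 [6y] swap r/1=1879/53463: DF=(1 − 1879/53463·(0.966400+0.955700+0.914900+0.869200+0.828000))/(1+1879/53463) = 8121/10000 ≈ 0.812100
step 7 [7y] swap r/1=2301/61162: DF=(1 − 2301/61162·(0.966400+0.955700+0.914900+0.869200+0.828000+0.812100))/(1+2301/61162) = 7699/10000 ≈ 0.769900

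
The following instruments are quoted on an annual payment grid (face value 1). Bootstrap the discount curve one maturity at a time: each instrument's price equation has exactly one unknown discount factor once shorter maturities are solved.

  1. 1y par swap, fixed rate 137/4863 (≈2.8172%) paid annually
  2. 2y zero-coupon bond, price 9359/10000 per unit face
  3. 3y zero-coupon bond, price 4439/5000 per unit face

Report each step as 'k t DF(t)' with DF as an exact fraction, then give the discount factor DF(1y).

step 1 [1y] swap r/1=137/4863: DF=(1 − 137/4863·(0))/(1+137/4863) = 4863/5000 ≈ 0.972600
step 2 [2y] zero: DF = P = 9359/10000 ≈ 0.935900
step 3 [3y] zero: DF = P = 4439/5000 ≈ 0.887800

1 1 4863/5000
2 2 9359/10000
3 3 4439/5000
DF(1y) = 4863/5000 ≈ 0.972600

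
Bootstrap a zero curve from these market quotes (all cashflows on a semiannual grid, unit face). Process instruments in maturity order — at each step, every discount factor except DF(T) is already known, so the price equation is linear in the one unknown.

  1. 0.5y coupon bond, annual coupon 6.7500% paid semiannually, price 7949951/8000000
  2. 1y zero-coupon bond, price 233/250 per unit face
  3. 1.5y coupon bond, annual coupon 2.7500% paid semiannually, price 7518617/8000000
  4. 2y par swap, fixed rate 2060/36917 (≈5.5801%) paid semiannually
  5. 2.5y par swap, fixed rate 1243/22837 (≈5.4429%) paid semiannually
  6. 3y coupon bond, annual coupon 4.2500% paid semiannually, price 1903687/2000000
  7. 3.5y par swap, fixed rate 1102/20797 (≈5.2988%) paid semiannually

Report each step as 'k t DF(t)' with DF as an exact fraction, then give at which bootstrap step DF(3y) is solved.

step 1 [0.5y] bond c/2=27/800: DF=(7949951/8000000 − 27/800·(0))/(1+27/800) = 9613/10000 ≈ 0.961300
step 2 [1y] zero: DF = P = 233/250 ≈ 0.932000
step 3 [1.5y] bond c/2=11/800: DF=(7518617/8000000 − 11/800·(0.961300+0.932000))/(1+11/800) = 4507/5000 ≈ 0.901400
step 4 [2y] swap r/2=1030/36917: DF=(1 − 1030/36917·(0.961300+0.932000+0.901400))/(1+1030/36917) = 897/1000 ≈ 0.897000
step 5 [2.5y] swap r/2=1243/45674: DF=(1 − 1243/45674·(0.961300+0.932000+0.901400+0.897000))/(1+1243/45674) = 8757/10000 ≈ 0.875700
step 6 [3y] bond c/2=17/800: DF=(1903687/2000000 − 17/800·(0.961300+0.932000+0.901400+0.897000+0.875700))/(1+17/800) = 837/1000 ≈ 0.837000
step 7 [3.5y] swap r/2=551/20797: DF=(1 − 551/20797·(0.961300+0.932000+0.901400+0.897000+0.875700+0.837000))/(1+551/20797) = 8347/10000 ≈ 0.834700

1 1/2 9613/10000
2 1 233/250
3 3/2 4507/5000
4 2 897/1000
5 5/2 8757/10000
6 3 837/1000
7 7/2 8347/10000
DF(3y) is solved at step 6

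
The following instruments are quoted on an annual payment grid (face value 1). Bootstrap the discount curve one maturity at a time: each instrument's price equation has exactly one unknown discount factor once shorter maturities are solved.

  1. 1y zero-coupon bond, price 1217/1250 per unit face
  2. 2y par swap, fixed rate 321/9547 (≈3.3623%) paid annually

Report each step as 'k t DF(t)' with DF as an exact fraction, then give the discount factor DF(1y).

step 1 [1y] zero: DF = P = 1217/1250 ≈ 0.973600
step 2 [2y] swap r/1=321/9547: DF=(1 − 321/9547·(0.973600))/(1+321/9547) = 4679/5000 ≈ 0.935800

1 1 1217/1250
2 2 4679/5000
DF(1y) = 1217/1250 ≈ 0.973600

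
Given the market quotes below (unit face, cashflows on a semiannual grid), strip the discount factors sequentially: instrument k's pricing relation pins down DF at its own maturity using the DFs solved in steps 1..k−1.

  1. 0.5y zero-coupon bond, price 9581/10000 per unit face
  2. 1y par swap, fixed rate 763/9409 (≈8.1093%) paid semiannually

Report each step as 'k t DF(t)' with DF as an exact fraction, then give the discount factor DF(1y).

1 1/2 9581/10000
2 1 9237/10000
DF(1y) = 9237/10000 ≈ 0.923700

step 1 [0.5y] zero: DF = P = 9581/10000 ≈ 0.958100
step 2 [1y] swap r/2=763/18818: DF=(1 − 763/18818·(0.958100))/(1+763/18818) = 9237/10000 ≈ 0.923700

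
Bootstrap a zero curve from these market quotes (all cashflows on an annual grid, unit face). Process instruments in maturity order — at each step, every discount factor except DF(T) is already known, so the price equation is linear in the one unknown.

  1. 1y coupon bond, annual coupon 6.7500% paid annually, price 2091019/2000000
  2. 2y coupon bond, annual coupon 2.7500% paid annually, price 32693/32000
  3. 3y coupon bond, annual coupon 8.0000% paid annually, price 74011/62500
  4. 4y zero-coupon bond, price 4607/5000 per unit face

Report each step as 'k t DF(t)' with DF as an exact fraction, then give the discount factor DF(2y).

step 1 [1y] bond c/1=27/400: DF=(2091019/2000000 − 27/400·(0))/(1+27/400) = 4897/5000 ≈ 0.979400
step 2 [2y] bond c/1=11/400: DF=(32693/32000 − 11/400·(0.979400))/(1+11/400) = 9681/10000 ≈ 0.968100
step 3 [3y] bond c/1=2/25: DF=(74011/62500 − 2/25·(0.979400+0.968100))/(1+2/25) = 4761/5000 ≈ 0.952200
step 4 [4y] zero: DF = P = 4607/5000 ≈ 0.921400

1 1 4897/5000
2 2 9681/10000
3 3 4761/5000
4 4 4607/5000
DF(2y) = 9681/10000 ≈ 0.968100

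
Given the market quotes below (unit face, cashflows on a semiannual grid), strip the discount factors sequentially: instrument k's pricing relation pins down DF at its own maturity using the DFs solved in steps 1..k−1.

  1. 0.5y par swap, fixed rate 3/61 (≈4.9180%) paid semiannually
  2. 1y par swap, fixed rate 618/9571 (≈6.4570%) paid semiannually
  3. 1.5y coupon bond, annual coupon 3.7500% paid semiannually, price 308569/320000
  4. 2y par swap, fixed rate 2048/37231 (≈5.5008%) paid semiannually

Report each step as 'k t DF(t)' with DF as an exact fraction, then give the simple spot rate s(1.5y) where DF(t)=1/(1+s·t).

1 1/2 122/125
2 1 4691/5000
3 3/2 9113/10000
4 2 561/625
s(1.5y) = (1/(9113/10000) − 1)/(3/2) = 1774/27339 ≈ 6.4889%

step 1 [0.5y] swap r/2=3/122: DF=(1 − 3/122·(0))/(1+3/122) = 122/125 ≈ 0.976000
step 2 [1y] swap r/2=309/9571: DF=(1 − 309/9571·(0.976000))/(1+309/9571) = 4691/5000 ≈ 0.938200
step 3 [1.5y] bond c/2=3/160: DF=(308569/320000 − 3/160·(0.976000+0.938200))/(1+3/160) = 9113/10000 ≈ 0.911300
step 4 [2y] swap r/2=1024/37231: DF=(1 − 1024/37231·(0.976000+0.938200+0.911300))/(1+1024/37231) = 561/625 ≈ 0.897600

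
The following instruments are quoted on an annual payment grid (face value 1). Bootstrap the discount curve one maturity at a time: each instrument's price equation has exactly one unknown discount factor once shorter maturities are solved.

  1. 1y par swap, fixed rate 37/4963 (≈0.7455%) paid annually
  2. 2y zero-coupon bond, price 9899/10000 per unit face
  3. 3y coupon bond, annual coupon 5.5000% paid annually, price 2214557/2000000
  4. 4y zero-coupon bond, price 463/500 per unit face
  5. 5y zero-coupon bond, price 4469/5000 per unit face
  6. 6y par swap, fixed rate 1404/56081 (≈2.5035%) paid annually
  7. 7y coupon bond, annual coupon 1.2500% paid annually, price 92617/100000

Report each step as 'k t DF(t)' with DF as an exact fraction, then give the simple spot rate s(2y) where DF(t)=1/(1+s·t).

1 1 4963/5000
2 2 9899/10000
3 3 4731/5000
4 4 463/500
5 5 4469/5000
6 6 2149/2500
7 7 1691/2000
s(2y) = (1/(9899/10000) − 1)/(2) = 101/19798 ≈ 0.5102%

step 1 [1y] swap r/1=37/4963: DF=(1 − 37/4963·(0))/(1+37/4963) = 4963/5000 ≈ 0.992600
step 2 [2y] zero: DF = P = 9899/10000 ≈ 0.989900
step 3 [3y] bond c/1=11/200: DF=(2214557/2000000 − 11/200·(0.992600+0.989900))/(1+11/200) = 4731/5000 ≈ 0.946200
step 4 [4y] zero: DF = P = 463/500 ≈ 0.926000
step 5 [5y] zero: DF = P = 4469/5000 ≈ 0.893800
step 6 [6y] swap r/1=1404/56081: DF=(1 − 1404/56081·(0.992600+0.989900+0.946200+0.926000+0.893800))/(1+1404/56081) = 2149/2500 ≈ 0.859600
step 7 [7y] bond c/1=1/80: DF=(92617/100000 − 1/80·(0.992600+0.989900+0.946200+0.926000+0.893800+0.859600))/(1+1/80) = 1691/2000 ≈ 0.845500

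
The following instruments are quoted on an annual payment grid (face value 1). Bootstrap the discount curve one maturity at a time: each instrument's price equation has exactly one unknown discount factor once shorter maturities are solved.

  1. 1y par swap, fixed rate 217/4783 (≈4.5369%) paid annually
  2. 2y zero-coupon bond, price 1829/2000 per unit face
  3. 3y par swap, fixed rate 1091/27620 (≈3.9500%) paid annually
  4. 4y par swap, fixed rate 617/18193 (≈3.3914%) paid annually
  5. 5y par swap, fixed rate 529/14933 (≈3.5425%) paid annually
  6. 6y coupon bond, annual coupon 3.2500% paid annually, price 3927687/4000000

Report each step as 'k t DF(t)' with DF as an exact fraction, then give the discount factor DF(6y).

1 1 4783/5000
2 2 1829/2000
3 3 8909/10000
4 4 4383/5000
5 5 8413/10000
6 6 81/100
DF(6y) = 81/100 ≈ 0.810000

step 1 [1y] swap r/1=217/4783: DF=(1 − 217/4783·(0))/(1+217/4783) = 4783/5000 ≈ 0.956600
step 2 [2y] zero: DF = P = 1829/2000 ≈ 0.914500
step 3 [3y] swap r/1=1091/27620: DF=(1 − 1091/27620·(0.956600+0.914500))/(1+1091/27620) = 8909/10000 ≈ 0.890900
step 4 [4y] swap r/1=617/18193: DF=(1 − 617/18193·(0.956600+0.914500+0.890900))/(1+617/18193) = 4383/5000 ≈ 0.876600
step 5 [5y] swap r/1=529/14933: DF=(1 − 529/14933·(0.956600+0.914500+0.890900+0.876600))/(1+529/14933) = 8413/10000 ≈ 0.841300
step 6 [6y] bond c/1=13/400: DF=(3927687/4000000 − 13/400·(0.956600+0.914500+0.890900+0.876600+0.841300))/(1+13/400) = 81/100 ≈ 0.810000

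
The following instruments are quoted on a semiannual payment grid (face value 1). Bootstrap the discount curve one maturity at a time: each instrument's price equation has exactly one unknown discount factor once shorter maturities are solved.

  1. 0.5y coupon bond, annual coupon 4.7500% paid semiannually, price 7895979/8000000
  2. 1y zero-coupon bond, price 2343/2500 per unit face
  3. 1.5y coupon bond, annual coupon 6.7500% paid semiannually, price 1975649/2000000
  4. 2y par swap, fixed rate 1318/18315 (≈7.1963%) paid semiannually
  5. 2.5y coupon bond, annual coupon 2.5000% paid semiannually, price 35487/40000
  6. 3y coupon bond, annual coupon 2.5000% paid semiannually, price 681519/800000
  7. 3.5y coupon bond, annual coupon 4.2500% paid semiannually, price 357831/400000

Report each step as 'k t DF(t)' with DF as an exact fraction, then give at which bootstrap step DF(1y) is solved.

1 1/2 9641/10000
2 1 2343/2500
3 3/2 1787/2000
4 2 4341/5000
5 5/2 831/1000
6 3 7859/10000
7 7/2 7661/10000
DF(1y) is solved at step 2

step 1 [0.5y] bond c/2=19/800: DF=(7895979/8000000 − 19/800·(0))/(1+19/800) = 9641/10000 ≈ 0.964100
step 2 [1y] zero: DF = P = 2343/2500 ≈ 0.937200
step 3 [1.5y] bond c/2=27/800: DF=(1975649/2000000 − 27/800·(0.964100+0.937200))/(1+27/800) = 1787/2000 ≈ 0.893500
step 4 [2y] swap r/2=659/18315: DF=(1 − 659/18315·(0.964100+0.937200+0.893500))/(1+659/18315) = 4341/5000 ≈ 0.868200
step 5 [2.5y] bond c/2=1/80: DF=(35487/40000 − 1/80·(0.964100+0.937200+0.893500+0.868200))/(1+1/80) = 831/1000 ≈ 0.831000
step 6 [3y] bond c/2=1/80: DF=(681519/800000 − 1/80·(0.964100+0.937200+0.893500+0.868200+0.831000))/(1+1/80) = 7859/10000 ≈ 0.785900
step 7 [3.5y] bond c/2=17/800: DF=(357831/400000 − 17/800·(0.964100+0.937200+0.893500+0.868200+0.831000+0.785900))/(1+17/800) = 7661/10000 ≈ 0.766100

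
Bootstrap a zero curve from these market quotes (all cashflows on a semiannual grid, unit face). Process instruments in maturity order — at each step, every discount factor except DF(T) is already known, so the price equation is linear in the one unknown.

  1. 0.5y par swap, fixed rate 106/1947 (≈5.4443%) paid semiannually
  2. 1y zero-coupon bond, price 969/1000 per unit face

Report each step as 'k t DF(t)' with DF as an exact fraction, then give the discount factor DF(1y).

step 1 [0.5y] swap r/2=53/1947: DF=(1 − 53/1947·(0))/(1+53/1947) = 1947/2000 ≈ 0.973500
step 2 [1y] zero: DF = P = 969/1000 ≈ 0.969000

1 1/2 1947/2000
2 1 969/1000
DF(1y) = 969/1000 ≈ 0.969000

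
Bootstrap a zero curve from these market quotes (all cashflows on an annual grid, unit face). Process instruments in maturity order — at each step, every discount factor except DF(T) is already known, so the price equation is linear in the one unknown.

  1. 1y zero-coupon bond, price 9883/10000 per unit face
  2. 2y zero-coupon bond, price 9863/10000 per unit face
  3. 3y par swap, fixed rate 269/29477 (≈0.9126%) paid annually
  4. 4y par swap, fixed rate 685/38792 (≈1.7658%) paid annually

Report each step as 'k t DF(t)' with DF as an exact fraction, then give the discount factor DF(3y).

1 1 9883/10000
2 2 9863/10000
3 3 9731/10000
4 4 1863/2000
DF(3y) = 9731/10000 ≈ 0.973100

step 1 [1y] zero: DF = P = 9883/10000 ≈ 0.988300
step 2 [2y] zero: DF = P = 9863/10000 ≈ 0.986300
step 3 [3y] swap r/1=269/29477: DF=(1 − 269/29477·(0.988300+0.986300))/(1+269/29477) = 9731/10000 ≈ 0.973100
step 4 [4y] swap r/1=685/38792: DF=(1 − 685/38792·(0.988300+0.986300+0.973100))/(1+685/38792) = 1863/2000 ≈ 0.931500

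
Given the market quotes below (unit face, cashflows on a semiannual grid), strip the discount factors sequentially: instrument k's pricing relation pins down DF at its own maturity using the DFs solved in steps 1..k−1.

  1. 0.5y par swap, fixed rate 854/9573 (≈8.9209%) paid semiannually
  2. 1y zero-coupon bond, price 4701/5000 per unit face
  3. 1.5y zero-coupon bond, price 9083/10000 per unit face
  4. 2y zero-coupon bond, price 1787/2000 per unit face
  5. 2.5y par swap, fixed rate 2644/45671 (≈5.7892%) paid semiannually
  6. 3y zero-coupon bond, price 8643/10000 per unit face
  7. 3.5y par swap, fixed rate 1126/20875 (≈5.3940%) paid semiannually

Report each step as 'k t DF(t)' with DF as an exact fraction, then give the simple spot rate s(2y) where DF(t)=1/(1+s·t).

step 1 [0.5y] swap r/2=427/9573: DF=(1 − 427/9573·(0))/(1+427/9573) = 9573/10000 ≈ 0.957300
step 2 [1y] zero: DF = P = 4701/5000 ≈ 0.940200
step 3 [1.5y] zero: DF = P = 9083/10000 ≈ 0.908300
step 4 [2y] zero: DF = P = 1787/2000 ≈ 0.893500
step 5 [2.5y] swap r/2=1322/45671: DF=(1 − 1322/45671·(0.957300+0.940200+0.908300+0.893500))/(1+1322/45671) = 4339/5000 ≈ 0.867800
step 6 [3y] zero: DF = P = 8643/10000 ≈ 0.864300
step 7 [3.5y] swap r/2=563/20875: DF=(1 − 563/20875·(0.957300+0.940200+0.908300+0.893500+0.867800+0.864300))/(1+563/20875) = 8311/10000 ≈ 0.831100

1 1/2 9573/10000
2 1 4701/5000
3 3/2 9083/10000
4 2 1787/2000
5 5/2 4339/5000
6 3 8643/10000
7 7/2 8311/10000
s(2y) = (1/(1787/2000) − 1)/(2) = 213/3574 ≈ 5.9597%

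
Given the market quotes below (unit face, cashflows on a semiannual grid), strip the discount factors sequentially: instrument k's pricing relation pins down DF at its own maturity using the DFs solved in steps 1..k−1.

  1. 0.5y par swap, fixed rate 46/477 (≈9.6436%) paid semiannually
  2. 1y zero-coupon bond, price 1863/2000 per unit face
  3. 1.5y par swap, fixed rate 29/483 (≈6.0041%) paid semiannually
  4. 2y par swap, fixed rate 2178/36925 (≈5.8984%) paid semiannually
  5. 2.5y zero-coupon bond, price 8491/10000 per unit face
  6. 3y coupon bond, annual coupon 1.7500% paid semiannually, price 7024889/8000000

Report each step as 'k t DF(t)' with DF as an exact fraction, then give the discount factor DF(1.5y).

step 1 [0.5y] swap r/2=23/477: DF=(1 − 23/477·(0))/(1+23/477) = 477/500 ≈ 0.954000
step 2 [1y] zero: DF = P = 1863/2000 ≈ 0.931500
step 3 [1.5y] swap r/2=29/966: DF=(1 − 29/966·(0.954000+0.931500))/(1+29/966) = 9159/10000 ≈ 0.915900
step 4 [2y] swap r/2=1089/36925: DF=(1 − 1089/36925·(0.954000+0.931500+0.915900))/(1+1089/36925) = 8911/10000 ≈ 0.891100
step 5 [2.5y] zero: DF = P = 8491/10000 ≈ 0.849100
step 6 [3y] bond c/2=7/800: DF=(7024889/8000000 − 7/800·(0.954000+0.931500+0.915900+0.891100+0.849100))/(1+7/800) = 8311/10000 ≈ 0.831100

1 1/2 477/500
2 1 1863/2000
3 3/2 9159/10000
4 2 8911/10000
5 5/2 8491/10000
6 3 8311/10000
DF(1.5y) = 9159/10000 ≈ 0.915900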